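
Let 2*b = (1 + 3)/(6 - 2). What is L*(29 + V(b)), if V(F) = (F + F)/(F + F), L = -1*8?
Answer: -240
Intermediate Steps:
L = -8
b = 1/2 (b = ((1 + 3)/(6 - 2))/2 = (4/4)/2 = (4*(1/4))/2 = (1/2)*1 = 1/2 ≈ 0.50000)
V(F) = 1 (V(F) = (2*F)/((2*F)) = (2*F)*(1/(2*F)) = 1)
L*(29 + V(b)) = -8*(29 + 1) = -8*30 = -240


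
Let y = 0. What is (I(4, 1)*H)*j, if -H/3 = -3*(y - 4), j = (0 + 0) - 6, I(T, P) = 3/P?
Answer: 648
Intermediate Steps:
j = -6 (j = 0 - 6 = -6)
H = -36 (H = -(-9)*(0 - 4) = -(-9)*(-4) = -3*12 = -36)
(I(4, 1)*H)*j = ((3/1)*(-36))*(-6) = ((3*1)*(-36))*(-6) = (3*(-36))*(-6) = -108*(-6) = 648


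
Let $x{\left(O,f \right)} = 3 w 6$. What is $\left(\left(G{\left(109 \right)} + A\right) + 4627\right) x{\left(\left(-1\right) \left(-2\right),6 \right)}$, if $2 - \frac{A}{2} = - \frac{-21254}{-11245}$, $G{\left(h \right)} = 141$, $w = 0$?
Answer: $0$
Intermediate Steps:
$x{\left(O,f \right)} = 0$ ($x{\left(O,f \right)} = 3 \cdot 0 \cdot 6 = 0 \cdot 6 = 0$)
$A = \frac{87488}{11245}$ ($A = 4 - 2 \left(- \frac{-21254}{-11245}\right) = 4 - 2 \left(- \frac{\left(-21254\right) \left(-1\right)}{11245}\right) = 4 - 2 \left(\left(-1\right) \frac{21254}{11245}\right) = 4 - - \frac{42508}{11245} = 4 + \frac{42508}{11245} = \frac{87488}{11245} \approx 7.7802$)
$\left(\left(G{\left(109 \right)} + A\right) + 4627\right) x{\left(\left(-1\right) \left(-2\right),6 \right)} = \left(\left(141 + \frac{87488}{11245}\right) + 4627\right) 0 = \left(\frac{1673033}{11245} + 4627\right) 0 = \frac{53703648}{11245} \cdot 0 = 0$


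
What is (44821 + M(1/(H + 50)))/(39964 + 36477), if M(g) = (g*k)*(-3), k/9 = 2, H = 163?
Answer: 3182273/5427311 ≈ 0.58634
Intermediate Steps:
k = 18 (k = 9*2 = 18)
M(g) = -54*g (M(g) = (g*18)*(-3) = (18*g)*(-3) = -54*g)
(44821 + M(1/(H + 50)))/(39964 + 36477) = (44821 - 54/(163 + 50))/(39964 + 36477) = (44821 - 54/213)/76441 = (44821 - 54*1/213)*(1/76441) = (44821 - 18/71)*(1/76441) = (3182273/71)*(1/76441) = 3182273/5427311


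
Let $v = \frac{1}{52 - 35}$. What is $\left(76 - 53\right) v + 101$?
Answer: $\frac{1740}{17} \approx 102.35$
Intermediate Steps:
$v = \frac{1}{17} \approx 0.058824$
$\left(76 - 53\right) v + 101 = \left(76 - 53\right) \frac{1}{17} + 101 = 23 \cdot \frac{1}{17} + 101 = \frac{23}{17} + 101 = \frac{1740}{17}$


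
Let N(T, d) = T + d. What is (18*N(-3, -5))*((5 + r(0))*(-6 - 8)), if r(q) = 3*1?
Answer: 16128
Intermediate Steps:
r(q) = 3
(18*N(-3, -5))*((5 + r(0))*(-6 - 8)) = (18*(-3 - 5))*((5 + 3)*(-6 - 8)) = (18*(-8))*(8*(-14)) = -144*(-112) = 16128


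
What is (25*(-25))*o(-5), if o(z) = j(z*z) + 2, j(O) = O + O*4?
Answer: -79375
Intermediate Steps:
j(O) = 5*O (j(O) = O + 4*O = 5*O)
o(z) = 2 + 5*z**2 (o(z) = 5*(z*z) + 2 = 5*z**2 + 2 = 2 + 5*z**2)
(25*(-25))*o(-5) = (25*(-25))*(2 + 5*(-5)**2) = -625*(2 + 5*25) = -625*(2 + 125) = -625*127 = -79375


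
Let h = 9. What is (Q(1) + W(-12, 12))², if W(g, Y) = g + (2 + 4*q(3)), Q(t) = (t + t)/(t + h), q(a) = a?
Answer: 121/25 ≈ 4.8400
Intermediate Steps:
Q(t) = 2*t/(9 + t) (Q(t) = (t + t)/(t + 9) = (2*t)/(9 + t) = 2*t/(9 + t))
W(g, Y) = 14 + g (W(g, Y) = g + (2 + 4*3) = g + (2 + 12) = g + 14 = 14 + g)
(Q(1) + W(-12, 12))² = (2*1/(9 + 1) + (14 - 12))² = (2*1/10 + 2)² = (2*1*(⅒) + 2)² = (⅕ + 2)² = (11/5)² = 121/25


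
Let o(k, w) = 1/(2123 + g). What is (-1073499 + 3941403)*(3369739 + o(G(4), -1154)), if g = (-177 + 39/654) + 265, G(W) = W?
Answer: 4658196700893722688/482011 ≈ 9.6641e+12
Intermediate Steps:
g = 19197/218 (g = (-177 + 39*(1/654)) + 265 = (-177 + 13/218) + 265 = -38573/218 + 265 = 19197/218 ≈ 88.060)
o(k, w) = 218/482011 (o(k, w) = 1/(2123 + 19197/218) = 1/(482011/218) = 218/482011)
(-1073499 + 3941403)*(3369739 + o(G(4), -1154)) = (-1073499 + 3941403)*(3369739 + 218/482011) = 2867904*(1624251265347/482011) = 4658196700893722688/482011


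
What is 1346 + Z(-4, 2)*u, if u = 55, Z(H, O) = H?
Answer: 1126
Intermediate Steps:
1346 + Z(-4, 2)*u = 1346 - 4*55 = 1346 - 220 = 1126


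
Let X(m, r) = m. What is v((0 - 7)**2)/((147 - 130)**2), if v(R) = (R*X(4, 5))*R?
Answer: 9604/289 ≈ 33.232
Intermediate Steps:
v(R) = 4*R**2 (v(R) = (R*4)*R = (4*R)*R = 4*R**2)
v((0 - 7)**2)/((147 - 130)**2) = (4*((0 - 7)**2)**2)/((147 - 130)**2) = (4*((-7)**2)**2)/(17**2) = (4*49**2)/289 = (4*2401)*(1/289) = 9604*(1/289) = 9604/289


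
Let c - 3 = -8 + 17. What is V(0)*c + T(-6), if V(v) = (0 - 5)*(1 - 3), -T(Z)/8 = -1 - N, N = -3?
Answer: 104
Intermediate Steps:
T(Z) = -16 (T(Z) = -8*(-1 - 1*(-3)) = -8*(-1 + 3) = -8*2 = -16)
V(v) = 10 (V(v) = -5*(-2) = 10)
c = 12 (c = 3 + (-8 + 17) = 3 + 9 = 12)
V(0)*c + T(-6) = 10*12 - 16 = 120 - 16 = 104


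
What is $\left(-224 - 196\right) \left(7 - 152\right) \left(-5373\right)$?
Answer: $-327215700$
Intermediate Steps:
$\left(-224 - 196\right) \left(7 - 152\right) \left(-5373\right) = \left(-420\right) \left(-145\right) \left(-5373\right) = 60900 \left(-5373\right) = -327215700$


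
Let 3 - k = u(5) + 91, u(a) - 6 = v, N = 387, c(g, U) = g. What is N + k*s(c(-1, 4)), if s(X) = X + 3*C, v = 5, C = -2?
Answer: 1080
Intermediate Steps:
s(X) = -6 + X (s(X) = X + 3*(-2) = X - 6 = -6 + X)
u(a) = 11 (u(a) = 6 + 5 = 11)
k = -99 (k = 3 - (11 + 91) = 3 - 1*102 = 3 - 102 = -99)
N + k*s(c(-1, 4)) = 387 - 99*(-6 - 1) = 387 - 99*(-7) = 387 + 693 = 1080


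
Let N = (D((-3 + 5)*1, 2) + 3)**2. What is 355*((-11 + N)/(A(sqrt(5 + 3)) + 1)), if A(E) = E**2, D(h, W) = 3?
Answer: 8875/9 ≈ 986.11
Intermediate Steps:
N = 36 (N = (3 + 3)**2 = 6**2 = 36)
355*((-11 + N)/(A(sqrt(5 + 3)) + 1)) = 355*((-11 + 36)/((sqrt(5 + 3))**2 + 1)) = 355*(25/((sqrt(8))**2 + 1)) = 355*(25/((2*sqrt(2))**2 + 1)) = 355*(25/(8 + 1)) = 355*(25/9) = 8875/9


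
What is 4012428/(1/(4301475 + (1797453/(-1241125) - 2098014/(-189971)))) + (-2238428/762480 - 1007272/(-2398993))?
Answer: 372182456929297896800137031701331227/21564047220434080348500 ≈ 1.7259e+13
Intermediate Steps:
4012428/(1/(4301475 + (1797453/(-1241125) - 2098014/(-189971)))) + (-2238428/762480 - 1007272/(-2398993)) = 4012428/(1/(4301475 + (1797453*(-1/1241125) - 2098014*(-1/189971)))) + (-2238428*1/762480 - 1007272*(-1/2398993)) = 4012428/(1/(4301475 + (-1797453/1241125 + 2098014/189971))) + (-559607/190620 + 1007272/2398993) = 4012428/(1/(4301475 + 2262433681887/235777757375)) - 1150487087111/457296045660 = 4012428/(1/(1014194391338310012/235777757375)) - 1150487087111/457296045660 = 4012428/(235777757375/1014194391338310012) - 1150487087111/457296045660 = 4012428*(1014194391338310012/235777757375) - 1150487087111/457296045660 = 4069381973248792564829136/235777757375 - 1150487087111/457296045660 = 372182456929297896800137031701331227/21564047220434080348500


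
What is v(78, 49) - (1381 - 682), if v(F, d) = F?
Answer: -621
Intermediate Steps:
v(78, 49) - (1381 - 682) = 78 - (1381 - 682) = 78 - 1*699 = 78 - 699 = -621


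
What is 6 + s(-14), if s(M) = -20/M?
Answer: 52/7 ≈ 7.4286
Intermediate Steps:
6 + s(-14) = 6 - 20/(-14) = 6 - 20*(-1/14) = 6 + 10/7 = 52/7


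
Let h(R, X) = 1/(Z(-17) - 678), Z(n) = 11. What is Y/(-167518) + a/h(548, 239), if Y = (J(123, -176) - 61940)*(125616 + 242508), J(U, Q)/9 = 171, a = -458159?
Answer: 1506306017417/4927 ≈ 3.0572e+8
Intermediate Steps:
h(R, X) = -1/667 (h(R, X) = 1/(11 - 678) = 1/(-667) = -1/667)
J(U, Q) = 1539 (J(U, Q) = 9*171 = 1539)
Y = -22235057724 (Y = (1539 - 61940)*(125616 + 242508) = -60401*368124 = -22235057724)
Y/(-167518) + a/h(548, 239) = -22235057724/(-167518) - 458159/(-1/667) = -22235057724*(-1/167518) - 458159*(-667) = 653972286/4927 + 305592053 = 1506306017417/4927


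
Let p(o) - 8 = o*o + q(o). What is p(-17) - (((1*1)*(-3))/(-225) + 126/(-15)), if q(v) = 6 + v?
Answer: 22079/75 ≈ 294.39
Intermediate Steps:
p(o) = 14 + o + o² (p(o) = 8 + (o*o + (6 + o)) = 8 + (o² + (6 + o)) = 8 + (6 + o + o²) = 14 + o + o²)
p(-17) - (((1*1)*(-3))/(-225) + 126/(-15)) = (14 - 17 + (-17)²) - (((1*1)*(-3))/(-225) + 126/(-15)) = (14 - 17 + 289) - ((1*(-3))*(-1/225) + 126*(-1/15)) = 286 - (-3*(-1/225) - 42/5) = 286 - (1/75 - 42/5) = 286 - 1*(-629/75) = 286 + 629/75 = 22079/75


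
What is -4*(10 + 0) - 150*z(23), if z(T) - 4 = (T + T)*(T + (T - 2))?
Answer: -304240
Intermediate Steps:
z(T) = 4 + 2*T*(-2 + 2*T) (z(T) = 4 + (T + T)*(T + (T - 2)) = 4 + (2*T)*(T + (-2 + T)) = 4 + (2*T)*(-2 + 2*T) = 4 + 2*T*(-2 + 2*T))
-4*(10 + 0) - 150*z(23) = -4*(10 + 0) - 150*(4 - 4*23 + 4*23²) = -4*10 - 150*(4 - 92 + 4*529) = -40 - 150*(4 - 92 + 2116) = -40 - 150*2028 = -40 - 304200 = -304240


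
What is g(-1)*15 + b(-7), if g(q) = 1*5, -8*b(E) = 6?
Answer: 297/4 ≈ 74.250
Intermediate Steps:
b(E) = -¾ (b(E) = -⅛*6 = -¾)
g(q) = 5
g(-1)*15 + b(-7) = 5*15 - ¾ = 75 - ¾ = 297/4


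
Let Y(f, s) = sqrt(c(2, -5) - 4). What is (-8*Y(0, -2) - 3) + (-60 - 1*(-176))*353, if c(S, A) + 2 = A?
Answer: 40945 - 8*I*sqrt(11) ≈ 40945.0 - 26.533*I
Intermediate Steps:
c(S, A) = -2 + A
Y(f, s) = I*sqrt(11) (Y(f, s) = sqrt((-2 - 5) - 4) = sqrt(-7 - 4) = sqrt(-11) = I*sqrt(11))
(-8*Y(0, -2) - 3) + (-60 - 1*(-176))*353 = (-8*I*sqrt(11) - 3) + (-60 - 1*(-176))*353 = (-8*I*sqrt(11) - 3) + (-60 + 176)*353 = (-3 - 8*I*sqrt(11)) + 116*353 = (-3 - 8*I*sqrt(11)) + 40948 = 40945 - 8*I*sqrt(11)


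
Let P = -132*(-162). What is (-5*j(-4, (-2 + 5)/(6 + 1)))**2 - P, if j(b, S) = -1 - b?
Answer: -21159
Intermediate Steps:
P = 21384
(-5*j(-4, (-2 + 5)/(6 + 1)))**2 - P = (-5*(-1 - 1*(-4)))**2 - 1*21384 = (-5*(-1 + 4))**2 - 21384 = (-5*3)**2 - 21384 = (-15)**2 - 21384 = 225 - 21384 = -21159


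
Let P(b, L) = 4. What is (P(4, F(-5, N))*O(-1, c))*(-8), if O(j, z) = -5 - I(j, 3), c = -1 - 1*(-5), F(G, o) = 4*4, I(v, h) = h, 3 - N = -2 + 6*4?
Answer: 256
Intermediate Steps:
N = -19 (N = 3 - (-2 + 6*4) = 3 - (-2 + 24) = 3 - 1*22 = 3 - 22 = -19)
F(G, o) = 16
c = 4 (c = -1 + 5 = 4)
O(j, z) = -8 (O(j, z) = -5 - 1*3 = -5 - 3 = -8)
(P(4, F(-5, N))*O(-1, c))*(-8) = (4*(-8))*(-8) = -32*(-8) = 256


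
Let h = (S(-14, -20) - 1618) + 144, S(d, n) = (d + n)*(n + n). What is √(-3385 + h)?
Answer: I*√3499 ≈ 59.152*I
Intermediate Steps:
S(d, n) = 2*n*(d + n) (S(d, n) = (d + n)*(2*n) = 2*n*(d + n))
h = -114 (h = (2*(-20)*(-14 - 20) - 1618) + 144 = (2*(-20)*(-34) - 1618) + 144 = (1360 - 1618) + 144 = -258 + 144 = -114)
√(-3385 + h) = √(-3385 - 114) = √(-3499) = I*√3499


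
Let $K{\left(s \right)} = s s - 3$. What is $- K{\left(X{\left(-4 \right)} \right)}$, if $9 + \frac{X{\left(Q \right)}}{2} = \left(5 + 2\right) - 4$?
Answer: $-141$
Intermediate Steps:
$X{\left(Q \right)} = -12$ ($X{\left(Q \right)} = -18 + 2 \left(\left(5 + 2\right) - 4\right) = -18 + 2 \left(7 - 4\right) = -18 + 2 \cdot 3 = -18 + 6 = -12$)
$K{\left(s \right)} = -3 + s^{2}$ ($K{\left(s \right)} = s^{2} - 3 = -3 + s^{2}$)
$- K{\left(X{\left(-4 \right)} \right)} = - (-3 + \left(-12\right)^{2}) = - (-3 + 144) = \left(-1\right) 141 = -141$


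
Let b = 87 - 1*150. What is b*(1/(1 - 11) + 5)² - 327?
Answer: -183963/100 ≈ -1839.6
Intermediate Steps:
b = -63 (b = 87 - 150 = -63)
b*(1/(1 - 11) + 5)² - 327 = -63*(1/(1 - 11) + 5)² - 327 = -63*(1/(-10) + 5)² - 327 = -63*(-⅒ + 5)² - 327 = -63*(49/10)² - 327 = -63*2401/100 - 327 = -151263/100 - 327 = -183963/100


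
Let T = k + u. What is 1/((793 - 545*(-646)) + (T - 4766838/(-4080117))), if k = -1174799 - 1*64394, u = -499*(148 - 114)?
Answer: -1360039/1228516199598 ≈ -1.1071e-6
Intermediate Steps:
u = -16966 (u = -499*34 = -16966)
k = -1239193 (k = -1174799 - 64394 = -1239193)
T = -1256159 (T = -1239193 - 16966 = -1256159)
1/((793 - 545*(-646)) + (T - 4766838/(-4080117))) = 1/((793 - 545*(-646)) + (-1256159 - 4766838/(-4080117))) = 1/((793 + 352070) + (-1256159 - 4766838*(-1/4080117))) = 1/(352863 + (-1256159 + 1588946/1360039)) = 1/(352863 - 1708423641255/1360039) = 1/(-1228516199598/1360039) = -1360039/1228516199598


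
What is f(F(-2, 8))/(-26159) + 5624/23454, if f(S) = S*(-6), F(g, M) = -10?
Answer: 72855488/306766593 ≈ 0.23749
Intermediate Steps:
f(S) = -6*S
f(F(-2, 8))/(-26159) + 5624/23454 = -6*(-10)/(-26159) + 5624/23454 = 60*(-1/26159) + 5624*(1/23454) = -60/26159 + 2812/11727 = 72855488/306766593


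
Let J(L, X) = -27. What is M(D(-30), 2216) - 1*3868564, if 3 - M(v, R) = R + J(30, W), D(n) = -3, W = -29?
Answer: -3870750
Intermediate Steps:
M(v, R) = 30 - R (M(v, R) = 3 - (R - 27) = 3 - (-27 + R) = 3 + (27 - R) = 30 - R)
M(D(-30), 2216) - 1*3868564 = (30 - 1*2216) - 1*3868564 = (30 - 2216) - 3868564 = -2186 - 3868564 = -3870750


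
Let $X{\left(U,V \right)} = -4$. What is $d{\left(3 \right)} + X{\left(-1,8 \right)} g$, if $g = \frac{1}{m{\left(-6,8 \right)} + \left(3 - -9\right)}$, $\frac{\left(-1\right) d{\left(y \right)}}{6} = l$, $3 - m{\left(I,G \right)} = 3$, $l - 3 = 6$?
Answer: $- \frac{163}{3} \approx -54.333$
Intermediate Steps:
$l = 9$ ($l = 3 + 6 = 9$)
$m{\left(I,G \right)} = 0$ ($m{\left(I,G \right)} = 3 - 3 = 0$)
$d{\left(y \right)} = -54$ ($d{\left(y \right)} = \left(-6\right) 9 = -54$)
$g = \frac{1}{12}$ ($g = \frac{1}{0 + \left(3 - -9\right)} = \frac{1}{0 + \left(3 + 9\right)} = \frac{1}{0 + 12} = \frac{1}{12} \approx 0.083333$)
$d{\left(3 \right)} + X{\left(-1,8 \right)} g = -54 - \frac{1}{3} = - \frac{163}{3}$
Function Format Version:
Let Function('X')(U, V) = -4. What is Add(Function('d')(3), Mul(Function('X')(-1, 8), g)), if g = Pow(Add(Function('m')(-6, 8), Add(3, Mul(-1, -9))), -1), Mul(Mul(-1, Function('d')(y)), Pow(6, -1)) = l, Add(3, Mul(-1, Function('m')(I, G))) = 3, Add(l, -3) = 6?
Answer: Rational(-163, 3) ≈ -54.333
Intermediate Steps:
l = 9 (l = Add(3, 6) = 9)
Function('m')(I, G) = 0 (Function('m')(I, G) = Add(3, Mul(-1, 3)) = Add(3, -3) = 0)
Function('d')(y) = -54 (Function('d')(y) = Mul(-6, 9) = -54)
g = Rational(1, 12) (g = Pow(Add(0, Add(3, Mul(-1, -9))), -1) = Pow(Add(0, Add(3, 9)), -1) = Pow(Add(0, 12), -1) = Pow(12, -1) = Rational(1, 12) ≈ 0.083333)
Add(Function('d')(3), Mul(Function('X')(-1, 8), g)) = Add(-54, Mul(-4, Rational(1, 12))) = Add(-54, Rational(-1, 3)) = Rational(-163, 3)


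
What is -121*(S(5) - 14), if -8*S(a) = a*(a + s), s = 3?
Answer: 2299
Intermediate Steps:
S(a) = -a*(3 + a)/8 (S(a) = -a*(a + 3)/8 = -a*(3 + a)/8)
-121*(S(5) - 14) = -121*(-⅛*5*(3 + 5) - 14) = -121*(-⅛*5*8 - 14) = -121*(-5 - 14) = -121*(-19) = 2299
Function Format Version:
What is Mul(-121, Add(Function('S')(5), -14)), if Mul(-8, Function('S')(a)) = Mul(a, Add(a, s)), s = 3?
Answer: 2299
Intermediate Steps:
Function('S')(a) = Mul(Rational(-1, 8), a, Add(3, a)) (Function('S')(a) = Mul(Rational(-1, 8), Mul(a, Add(a, 3))) = Mul(Rational(-1, 8), Mul(a, Add(3, a))) = Mul(Rational(-1, 8), a, Add(3, a)))
Mul(-121, Add(Function('S')(5), -14)) = Mul(-121, Add(Mul(Rational(-1, 8), 5, Add(3, 5)), -14)) = Mul(-121, Add(Mul(Rational(-1, 8), 5, 8), -14)) = Mul(-121, Add(-5, -14)) = Mul(-121, -19) = 2299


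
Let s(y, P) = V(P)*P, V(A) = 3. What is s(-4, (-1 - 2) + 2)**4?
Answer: 81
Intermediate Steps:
s(y, P) = 3*P
s(-4, (-1 - 2) + 2)**4 = (3*((-1 - 2) + 2))**4 = (3*(-3 + 2))**4 = (3*(-1))**4 = (-3)**4 = 81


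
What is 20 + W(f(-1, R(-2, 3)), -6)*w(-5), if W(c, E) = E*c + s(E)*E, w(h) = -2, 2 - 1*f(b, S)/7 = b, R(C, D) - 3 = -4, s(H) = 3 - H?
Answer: 380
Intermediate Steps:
R(C, D) = -1 (R(C, D) = 3 - 4 = -1)
f(b, S) = 14 - 7*b
W(c, E) = E*c + E*(3 - E) (W(c, E) = E*c + (3 - E)*E = E*c + E*(3 - E))
20 + W(f(-1, R(-2, 3)), -6)*w(-5) = 20 - 6*(3 + (14 - 7*(-1)) - 1*(-6))*(-2) = 20 - 6*(3 + (14 + 7) + 6)*(-2) = 20 - 6*(3 + 21 + 6)*(-2) = 20 - 6*30*(-2) = 20 - 180*(-2) = 20 + 360 = 380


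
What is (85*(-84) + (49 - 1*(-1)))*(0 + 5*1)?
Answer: -35450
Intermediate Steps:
(85*(-84) + (49 - 1*(-1)))*(0 + 5*1) = (-7140 + (49 + 1))*(0 + 5) = (-7140 + 50)*5 = -7090*5 = -35450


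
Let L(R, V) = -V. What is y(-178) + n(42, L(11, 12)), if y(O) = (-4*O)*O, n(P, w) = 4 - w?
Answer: -126720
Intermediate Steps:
y(O) = -4*O²
y(-178) + n(42, L(11, 12)) = -4*(-178)² + (4 - (-1)*12) = -4*31684 + (4 - 1*(-12)) = -126736 + (4 + 12) = -126736 + 16 = -126720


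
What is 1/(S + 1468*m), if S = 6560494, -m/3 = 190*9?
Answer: -1/970346 ≈ -1.0306e-6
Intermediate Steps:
m = -5130 (m = -570*9 = -3*1710 = -5130)
1/(S + 1468*m) = 1/(6560494 + 1468*(-5130)) = 1/(6560494 - 7530840) = 1/(-970346) = -1/970346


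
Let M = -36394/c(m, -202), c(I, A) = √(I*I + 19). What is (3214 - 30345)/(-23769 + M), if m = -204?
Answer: 26849443028265/23521008281999 - 987405614*√41635/23521008281999 ≈ 1.1329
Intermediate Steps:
c(I, A) = √(19 + I²) (c(I, A) = √(I² + 19) = √(19 + I²))
M = -36394*√41635/41635 (M = -36394/√(19 + (-204)²) = -36394/√(19 + 41616) = -36394*√41635/41635 ≈ -178.36)
(3214 - 30345)/(-23769 + M) = (3214 - 30345)/(-23769 - 36394*√41635/41635) = -27131/(-23769 - 36394*√41635/41635)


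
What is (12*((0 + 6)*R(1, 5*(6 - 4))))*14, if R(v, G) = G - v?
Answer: 9072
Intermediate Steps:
(12*((0 + 6)*R(1, 5*(6 - 4))))*14 = (12*((0 + 6)*(5*(6 - 4) - 1*1)))*14 = (12*(6*(5*2 - 1)))*14 = (12*(6*(10 - 1)))*14 = (12*(6*9))*14 = (12*54)*14 = 648*14 = 9072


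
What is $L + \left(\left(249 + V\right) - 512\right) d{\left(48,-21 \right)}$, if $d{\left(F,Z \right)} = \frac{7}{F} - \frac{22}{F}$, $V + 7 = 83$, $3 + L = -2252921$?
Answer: $- \frac{36045849}{16} \approx -2.2529 \cdot 10^{6}$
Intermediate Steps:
$L = -2252924$ ($L = -3 - 2252921 = -2252924$)
$V = 76$ ($V = -7 + 83 = 76$)
$d{\left(F,Z \right)} = - \frac{15}{F}$
$L + \left(\left(249 + V\right) - 512\right) d{\left(48,-21 \right)} = -2252924 + \left(\left(249 + 76\right) - 512\right) \left(- \frac{15}{48}\right) = -2252924 + \left(325 - 512\right) \left(\left(-15\right) \frac{1}{48}\right) = -2252924 - - \frac{935}{16} = -2252924 + \frac{935}{16} = - \frac{36045849}{16}$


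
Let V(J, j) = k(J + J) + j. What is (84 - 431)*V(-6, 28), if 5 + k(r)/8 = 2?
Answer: -1388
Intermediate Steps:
k(r) = -24 (k(r) = -40 + 8*2 = -40 + 16 = -24)
V(J, j) = -24 + j
(84 - 431)*V(-6, 28) = (84 - 431)*(-24 + 28) = -347*4 = -1388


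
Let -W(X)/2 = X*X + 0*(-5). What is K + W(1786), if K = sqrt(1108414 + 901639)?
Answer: -6379592 + sqrt(2010053) ≈ -6.3782e+6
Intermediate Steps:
W(X) = -2*X**2 (W(X) = -2*(X*X + 0*(-5)) = -2*(X**2 + 0) = -2*X**2)
K = sqrt(2010053) ≈ 1417.8
K + W(1786) = sqrt(2010053) - 2*1786**2 = sqrt(2010053) - 2*3189796 = sqrt(2010053) - 6379592 = -6379592 + sqrt(2010053)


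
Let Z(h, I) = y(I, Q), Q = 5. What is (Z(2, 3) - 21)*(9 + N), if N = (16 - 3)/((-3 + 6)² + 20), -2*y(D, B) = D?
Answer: -6165/29 ≈ -212.59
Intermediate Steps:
y(D, B) = -D/2
Z(h, I) = -I/2
N = 13/29 (N = 13/(3² + 20) = 13/(9 + 20) = 13/29 ≈ 0.44828)
(Z(2, 3) - 21)*(9 + N) = (-½*3 - 21)*(9 + 13/29) = (-3/2 - 21)*(274/29) = -45/2*274/29 = -6165/29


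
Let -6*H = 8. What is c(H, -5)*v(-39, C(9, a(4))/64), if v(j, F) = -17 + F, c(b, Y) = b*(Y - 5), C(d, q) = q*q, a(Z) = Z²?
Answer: -520/3 ≈ -173.33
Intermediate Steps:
H = -4/3 (H = -⅙*8 = -4/3 ≈ -1.3333)
C(d, q) = q²
c(b, Y) = b*(-5 + Y)
c(H, -5)*v(-39, C(9, a(4))/64) = (-4*(-5 - 5)/3)*(-17 + (4²)²/64) = (-4/3*(-10))*(-17 + 16²*(1/64)) = 40*(-17 + 256*(1/64))/3 = 40*(-17 + 4)/3 = (40/3)*(-13) = -520/3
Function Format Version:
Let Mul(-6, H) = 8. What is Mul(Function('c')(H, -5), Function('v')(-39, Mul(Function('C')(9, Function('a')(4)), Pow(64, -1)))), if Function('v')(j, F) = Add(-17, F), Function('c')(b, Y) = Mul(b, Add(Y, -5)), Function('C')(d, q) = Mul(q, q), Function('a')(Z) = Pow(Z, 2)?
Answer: Rational(-520, 3) ≈ -173.33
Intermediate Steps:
H = Rational(-4, 3) (H = Mul(Rational(-1, 6), 8) = Rational(-4, 3) ≈ -1.3333)
Function('C')(d, q) = Pow(q, 2)
Function('c')(b, Y) = Mul(b, Add(-5, Y))
Mul(Function('c')(H, -5), Function('v')(-39, Mul(Function('C')(9, Function('a')(4)), Pow(64, -1)))) = Mul(Mul(Rational(-4, 3), Add(-5, -5)), Add(-17, Mul(Pow(Pow(4, 2), 2), Pow(64, -1)))) = Mul(Mul(Rational(-4, 3), -10), Add(-17, Mul(Pow(16, 2), Rational(1, 64)))) = Mul(Rational(40, 3), Add(-17, Mul(256, Rational(1, 64)))) = Mul(Rational(40, 3), Add(-17, 4)) = Mul(Rational(40, 3), -13) = Rational(-520, 3)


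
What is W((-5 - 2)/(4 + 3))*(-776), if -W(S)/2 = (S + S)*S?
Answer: 3104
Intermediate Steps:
W(S) = -4*S² (W(S) = -2*(S + S)*S = -2*2*S*S = -4*S²)
W((-5 - 2)/(4 + 3))*(-776) = -4*(-5 - 2)²/(4 + 3)²*(-776) = -4*1²*(-776) = -4*(-7*⅐)²*(-776) = -4*(-1)²*(-776) = -4*1*(-776) = -4*(-776) = 3104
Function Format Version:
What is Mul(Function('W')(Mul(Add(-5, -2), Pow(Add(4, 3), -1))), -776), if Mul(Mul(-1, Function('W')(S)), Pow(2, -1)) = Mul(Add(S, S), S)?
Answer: 3104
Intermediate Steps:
Function('W')(S) = Mul(-4, Pow(S, 2)) (Function('W')(S) = Mul(-2, Mul(Add(S, S), S)) = Mul(-2, Mul(Mul(2, S), S)) = Mul(-2, Mul(2, Pow(S, 2))) = Mul(-4, Pow(S, 2)))
Mul(Function('W')(Mul(Add(-5, -2), Pow(Add(4, 3), -1))), -776) = Mul(Mul(-4, Pow(Mul(Add(-5, -2), Pow(Add(4, 3), -1)), 2)), -776) = Mul(Mul(-4, Pow(Mul(-7, Pow(7, -1)), 2)), -776) = Mul(Mul(-4, Pow(Mul(-7, Rational(1, 7)), 2)), -776) = Mul(Mul(-4, Pow(-1, 2)), -776) = Mul(Mul(-4, 1), -776) = Mul(-4, -776) = 3104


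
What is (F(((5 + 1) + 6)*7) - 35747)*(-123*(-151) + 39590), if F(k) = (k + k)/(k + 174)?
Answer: -89401940159/43 ≈ -2.0791e+9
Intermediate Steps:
F(k) = 2*k/(174 + k) (F(k) = (2*k)/(174 + k) = 2*k/(174 + k))
(F(((5 + 1) + 6)*7) - 35747)*(-123*(-151) + 39590) = (2*(((5 + 1) + 6)*7)/(174 + ((5 + 1) + 6)*7) - 35747)*(-123*(-151) + 39590) = (2*((6 + 6)*7)/(174 + (6 + 6)*7) - 35747)*(18573 + 39590) = (2*(12*7)/(174 + 12*7) - 35747)*58163 = (2*84/(174 + 84) - 35747)*58163 = (2*84/258 - 35747)*58163 = (2*84*(1/258) - 35747)*58163 = (28/43 - 35747)*58163 = -1537093/43*58163 = -89401940159/43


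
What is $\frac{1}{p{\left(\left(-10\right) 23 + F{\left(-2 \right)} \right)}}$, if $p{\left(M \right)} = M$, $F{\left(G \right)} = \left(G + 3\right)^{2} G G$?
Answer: $- \frac{1}{226} \approx -0.0044248$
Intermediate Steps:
$F{\left(G \right)} = G^{2} \left(3 + G\right)^{2}$ ($F{\left(G \right)} = \left(3 + G\right)^{2} G G = G \left(3 + G\right)^{2} G = G^{2} \left(3 + G\right)^{2}$)
$\frac{1}{p{\left(\left(-10\right) 23 + F{\left(-2 \right)} \right)}} = \frac{1}{\left(-10\right) 23 + \left(-2\right)^{2} \left(3 - 2\right)^{2}} = \frac{1}{-230 + 4 \cdot 1^{2}} = \frac{1}{-230 + 4 \cdot 1} = \frac{1}{-230 + 4} = \frac{1}{-226} = - \frac{1}{226}$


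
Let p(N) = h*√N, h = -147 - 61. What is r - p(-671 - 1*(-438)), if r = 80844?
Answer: 80844 + 208*I*√233 ≈ 80844.0 + 3175.0*I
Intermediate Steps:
h = -208
p(N) = -208*√N
r - p(-671 - 1*(-438)) = 80844 - (-208)*√(-671 - 1*(-438)) = 80844 - (-208)*√(-671 + 438) = 80844 - (-208)*√(-233) = 80844 - (-208)*I*√233 = 80844 + 208*I*√233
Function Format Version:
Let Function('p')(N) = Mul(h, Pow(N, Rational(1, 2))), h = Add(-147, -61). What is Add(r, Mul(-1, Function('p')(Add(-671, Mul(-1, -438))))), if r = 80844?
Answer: Add(80844, Mul(208, I, Pow(233, Rational(1, 2)))) ≈ Add(80844., Mul(3175.0, I))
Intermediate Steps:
h = -208
Function('p')(N) = Mul(-208, Pow(N, Rational(1, 2)))
Add(r, Mul(-1, Function('p')(Add(-671, Mul(-1, -438))))) = Add(80844, Mul(-1, Mul(-208, Pow(Add(-671, Mul(-1, -438)), Rational(1, 2))))) = Add(80844, Mul(-1, Mul(-208, Pow(Add(-671, 438), Rational(1, 2))))) = Add(80844, Mul(-1, Mul(-208, Pow(-233, Rational(1, 2))))) = Add(80844, Mul(-1, Mul(-208, Mul(I, Pow(233, Rational(1, 2)))))) = Add(80844, Mul(-1, Mul(-208, I, Pow(233, Rational(1, 2))))) = Add(80844, Mul(208, I, Pow(233, Rational(1, 2))))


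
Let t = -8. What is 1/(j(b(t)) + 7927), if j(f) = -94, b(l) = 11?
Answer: 1/7833 ≈ 0.00012767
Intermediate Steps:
1/(j(b(t)) + 7927) = 1/(-94 + 7927) = 1/7833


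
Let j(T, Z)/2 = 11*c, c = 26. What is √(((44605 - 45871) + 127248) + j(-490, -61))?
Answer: √126554 ≈ 355.74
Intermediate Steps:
j(T, Z) = 572 (j(T, Z) = 2*(11*26) = 2*286 = 572)
√(((44605 - 45871) + 127248) + j(-490, -61)) = √(((44605 - 45871) + 127248) + 572) = √((-1266 + 127248) + 572) = √(125982 + 572) = √126554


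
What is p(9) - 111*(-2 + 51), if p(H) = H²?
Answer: -5358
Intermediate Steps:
p(9) - 111*(-2 + 51) = 9² - 111*(-2 + 51) = 81 - 111*49 = 81 - 5439 = -5358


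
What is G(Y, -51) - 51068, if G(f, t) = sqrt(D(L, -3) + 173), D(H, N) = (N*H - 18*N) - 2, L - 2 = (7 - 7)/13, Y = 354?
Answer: -51068 + sqrt(219) ≈ -51053.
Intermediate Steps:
L = 2 (L = 2 + (7 - 7)/13 = 2 + 0*(1/13) = 2 + 0 = 2)
D(H, N) = -2 - 18*N + H*N (D(H, N) = (H*N - 18*N) - 2 = (-18*N + H*N) - 2 = -2 - 18*N + H*N)
G(f, t) = sqrt(219) (G(f, t) = sqrt((-2 - 18*(-3) + 2*(-3)) + 173) = sqrt((-2 + 54 - 6) + 173) = sqrt(46 + 173) = sqrt(219))
G(Y, -51) - 51068 = sqrt(219) - 51068 = -51068 + sqrt(219)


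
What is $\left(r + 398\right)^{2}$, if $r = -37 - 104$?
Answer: $66049$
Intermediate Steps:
$r = -141$ ($r = -37 - 104 = -141$)
$\left(r + 398\right)^{2} = \left(-141 + 398\right)^{2} = 257^{2} = 66049$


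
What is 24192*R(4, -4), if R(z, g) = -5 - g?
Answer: -24192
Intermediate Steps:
24192*R(4, -4) = 24192*(-5 - 1*(-4)) = 24192*(-5 + 4) = 24192*(-1) = -24192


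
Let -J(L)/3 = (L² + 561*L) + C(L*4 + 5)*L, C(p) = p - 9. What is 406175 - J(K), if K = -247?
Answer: 908573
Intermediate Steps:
C(p) = -9 + p
J(L) = -1683*L - 3*L² - 3*L*(-4 + 4*L) (J(L) = -3*((L² + 561*L) + (-9 + (L*4 + 5))*L) = -3*((L² + 561*L) + (-9 + (4*L + 5))*L) = -3*((L² + 561*L) + (-9 + (5 + 4*L))*L) = -3*((L² + 561*L) + (-4 + 4*L)*L) = -3*((L² + 561*L) + L*(-4 + 4*L)) = -3*(L² + 561*L + L*(-4 + 4*L)) = -1683*L - 3*L² - 3*L*(-4 + 4*L))
406175 - J(K) = 406175 - (-3)*(-247)*(557 + 5*(-247)) = 406175 - (-3)*(-247)*(557 - 1235) = 406175 - (-3)*(-247)*(-678) = 406175 - 1*(-502398) = 406175 + 502398 = 908573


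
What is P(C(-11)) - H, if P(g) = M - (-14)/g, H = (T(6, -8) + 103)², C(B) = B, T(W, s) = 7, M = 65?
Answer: -132399/11 ≈ -12036.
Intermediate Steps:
H = 12100 (H = (7 + 103)² = 110² = 12100)
P(g) = 65 + 14/g (P(g) = 65 - (-14)/g = 65 + 14/g)
P(C(-11)) - H = (65 + 14/(-11)) - 1*12100 = (65 + 14*(-1/11)) - 12100 = (65 - 14/11) - 12100 = 701/11 - 12100 = -132399/11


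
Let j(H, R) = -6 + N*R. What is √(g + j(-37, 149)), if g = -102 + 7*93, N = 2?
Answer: 29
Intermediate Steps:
g = 549 (g = -102 + 651 = 549)
j(H, R) = -6 + 2*R
√(g + j(-37, 149)) = √(549 + (-6 + 2*149)) = √(549 + (-6 + 298)) = √(549 + 292) = √841 = 29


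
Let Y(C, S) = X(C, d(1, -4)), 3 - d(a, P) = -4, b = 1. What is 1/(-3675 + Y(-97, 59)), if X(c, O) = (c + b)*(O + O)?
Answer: -1/5019 ≈ -0.00019924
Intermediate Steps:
d(a, P) = 7 (d(a, P) = 3 - 1*(-4) = 3 + 4 = 7)
X(c, O) = 2*O*(1 + c) (X(c, O) = (c + 1)*(O + O) = (1 + c)*(2*O) = 2*O*(1 + c))
Y(C, S) = 14 + 14*C (Y(C, S) = 2*7*(1 + C) = 14 + 14*C)
1/(-3675 + Y(-97, 59)) = 1/(-3675 + (14 + 14*(-97))) = 1/(-3675 + (14 - 1358)) = 1/(-3675 - 1344) = 1/(-5019) = -1/5019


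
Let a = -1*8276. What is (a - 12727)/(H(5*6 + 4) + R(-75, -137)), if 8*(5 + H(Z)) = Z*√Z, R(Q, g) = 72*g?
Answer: 552742952/259724125 + 238034*√34/259724125 ≈ 2.1335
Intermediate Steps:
a = -8276
H(Z) = -5 + Z^(3/2)/8 (H(Z) = -5 + (Z*√Z)/8 = -5 + Z^(3/2)/8)
(a - 12727)/(H(5*6 + 4) + R(-75, -137)) = (-8276 - 12727)/((-5 + (5*6 + 4)^(3/2)/8) + 72*(-137)) = -21003/((-5 + (30 + 4)^(3/2)/8) - 9864) = -21003/((-5 + 34^(3/2)/8) - 9864) = -21003/((-5 + (34*√34)/8) - 9864) = -21003/((-5 + 17*√34/4) - 9864) = -21003/(-9869 + 17*√34/4)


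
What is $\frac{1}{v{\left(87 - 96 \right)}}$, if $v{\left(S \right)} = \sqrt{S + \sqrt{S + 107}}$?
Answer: $\frac{1}{\sqrt{-9 + 7 \sqrt{2}}} \approx 1.0544$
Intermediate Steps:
$v{\left(S \right)} = \sqrt{S + \sqrt{107 + S}}$
$\frac{1}{v{\left(87 - 96 \right)}} = \frac{1}{\sqrt{\left(87 - 96\right) + \sqrt{107 + \left(87 - 96\right)}}} = \frac{1}{\sqrt{-9 + \sqrt{107 - 9}}} = \frac{1}{\sqrt{-9 + \sqrt{98}}} = \frac{1}{\sqrt{-9 + 7 \sqrt{2}}}$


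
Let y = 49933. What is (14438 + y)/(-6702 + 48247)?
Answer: 64371/41545 ≈ 1.5494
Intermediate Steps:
(14438 + y)/(-6702 + 48247) = (14438 + 49933)/(-6702 + 48247) = 64371/41545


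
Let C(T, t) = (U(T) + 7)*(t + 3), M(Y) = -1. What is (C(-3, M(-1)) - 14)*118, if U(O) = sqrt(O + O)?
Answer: 236*I*sqrt(6) ≈ 578.08*I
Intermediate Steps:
U(O) = sqrt(2)*sqrt(O) (U(O) = sqrt(2*O) = sqrt(2)*sqrt(O))
C(T, t) = (3 + t)*(7 + sqrt(2)*sqrt(T)) (C(T, t) = (sqrt(2)*sqrt(T) + 7)*(t + 3) = (7 + sqrt(2)*sqrt(T))*(3 + t) = (3 + t)*(7 + sqrt(2)*sqrt(T)))
(C(-3, M(-1)) - 14)*118 = ((21 + 7*(-1) + 3*sqrt(2)*sqrt(-3) - sqrt(2)*sqrt(-3)) - 14)*118 = ((21 - 7 + 3*sqrt(2)*(I*sqrt(3)) - sqrt(2)*I*sqrt(3)) - 14)*118 = ((21 - 7 + 3*I*sqrt(6) - I*sqrt(6)) - 14)*118 = ((14 + 2*I*sqrt(6)) - 14)*118 = (2*I*sqrt(6))*118 = 236*I*sqrt(6)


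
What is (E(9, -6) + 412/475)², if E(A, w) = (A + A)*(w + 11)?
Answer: 1862958244/225625 ≈ 8256.9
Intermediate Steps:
E(A, w) = 2*A*(11 + w) (E(A, w) = (2*A)*(11 + w) = 2*A*(11 + w))
(E(9, -6) + 412/475)² = (2*9*(11 - 6) + 412/475)² = (2*9*5 + 412*(1/475))² = (90 + 412/475)² = (43162/475)² = 1862958244/225625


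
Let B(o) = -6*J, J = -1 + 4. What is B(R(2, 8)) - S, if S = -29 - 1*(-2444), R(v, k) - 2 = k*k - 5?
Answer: -2433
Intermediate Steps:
R(v, k) = -3 + k² (R(v, k) = 2 + (k*k - 5) = 2 + (k² - 5) = 2 + (-5 + k²) = -3 + k²)
J = 3
B(o) = -18 (B(o) = -6*3 = -18)
S = 2415 (S = -29 + 2444 = 2415)
B(R(2, 8)) - S = -18 - 1*2415 = -18 - 2415 = -2433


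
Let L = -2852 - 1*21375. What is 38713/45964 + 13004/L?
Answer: 340183995/1113569828 ≈ 0.30549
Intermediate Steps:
L = -24227 (L = -2852 - 21375 = -24227)
38713/45964 + 13004/L = 38713/45964 + 13004/(-24227) = 38713*(1/45964) + 13004*(-1/24227) = 38713/45964 - 13004/24227 = 340183995/1113569828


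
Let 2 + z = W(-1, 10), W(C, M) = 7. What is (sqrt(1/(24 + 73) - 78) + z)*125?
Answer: 625 + 125*I*sqrt(733805)/97 ≈ 625.0 + 1103.9*I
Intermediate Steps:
z = 5 (z = -2 + 7 = 5)
(sqrt(1/(24 + 73) - 78) + z)*125 = (sqrt(1/(24 + 73) - 78) + 5)*125 = (sqrt(1/97 - 78) + 5)*125 = (sqrt(-7565/97) + 5)*125 = (I*sqrt(733805)/97 + 5)*125 = (5 + I*sqrt(733805)/97)*125 = 625 + 125*I*sqrt(733805)/97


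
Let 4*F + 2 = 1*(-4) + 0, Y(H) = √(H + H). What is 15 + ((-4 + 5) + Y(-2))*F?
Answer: 27/2 - 3*I ≈ 13.5 - 3.0*I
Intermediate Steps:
Y(H) = √2*√H (Y(H) = √(2*H) = √2*√H)
F = -3/2 (F = -½ + (1*(-4) + 0)/4 = -½ + (-4 + 0)/4 = -½ + (¼)*(-4) = -½ - 1 = -3/2 ≈ -1.5000)
15 + ((-4 + 5) + Y(-2))*F = 15 + ((-4 + 5) + √2*√(-2))*(-3/2) = 15 + (1 + √2*(I*√2))*(-3/2) = 15 + (1 + 2*I)*(-3/2) = 15 + (-3/2 - 3*I) = 27/2 - 3*I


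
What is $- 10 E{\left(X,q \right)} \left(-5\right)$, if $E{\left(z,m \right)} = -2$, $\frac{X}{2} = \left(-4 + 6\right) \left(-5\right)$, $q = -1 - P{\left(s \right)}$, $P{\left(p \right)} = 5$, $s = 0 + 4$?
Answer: $-100$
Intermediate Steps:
$s = 4$
$q = -6$ ($q = -1 - 5 = -6$)
$X = -20$ ($X = 2 \left(-4 + 6\right) \left(-5\right) = 2 \cdot 2 \left(-5\right) = 2 \left(-10\right) = -20$)
$- 10 E{\left(X,q \right)} \left(-5\right) = - 10 \left(\left(-2\right) \left(-5\right)\right) = \left(-10\right) 10 = -100$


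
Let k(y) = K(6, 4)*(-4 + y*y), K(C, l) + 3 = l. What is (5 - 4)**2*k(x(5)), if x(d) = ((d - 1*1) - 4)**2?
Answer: -4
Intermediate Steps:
K(C, l) = -3 + l
x(d) = (-5 + d)**2 (x(d) = ((d - 1) - 4)**2 = ((-1 + d) - 4)**2 = (-5 + d)**2)
k(y) = -4 + y**2 (k(y) = (-3 + 4)*(-4 + y*y) = 1*(-4 + y**2) = -4 + y**2)
(5 - 4)**2*k(x(5)) = (5 - 4)**2*(-4 + ((-5 + 5)**2)**2) = 1**2*(-4 + (0**2)**2) = 1*(-4 + 0**2) = 1*(-4 + 0) = 1*(-4) = -4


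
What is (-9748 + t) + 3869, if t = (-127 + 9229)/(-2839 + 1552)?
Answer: -2525125/429 ≈ -5886.1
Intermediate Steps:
t = -3034/429 (t = 9102/(-1287) = 9102*(-1/1287) = -3034/429 ≈ -7.0723)
(-9748 + t) + 3869 = (-9748 - 3034/429) + 3869 = -4184926/429 + 3869 = -2525125/429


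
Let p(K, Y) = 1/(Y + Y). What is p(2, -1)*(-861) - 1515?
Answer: -2169/2 ≈ -1084.5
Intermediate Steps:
p(K, Y) = 1/(2*Y)
p(2, -1)*(-861) - 1515 = ((½)/(-1))*(-861) - 1515 = ((½)*(-1))*(-861) - 1515 = -½*(-861) - 1515 = 861/2 - 1515 = -2169/2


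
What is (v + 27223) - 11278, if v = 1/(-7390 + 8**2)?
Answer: 116813069/7326 ≈ 15945.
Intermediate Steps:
v = -1/7326 (v = 1/(-7390 + 64) = 1/(-7326) = -1/7326 ≈ -0.00013650)
(v + 27223) - 11278 = (-1/7326 + 27223) - 11278 = 199435697/7326 - 11278 = 116813069/7326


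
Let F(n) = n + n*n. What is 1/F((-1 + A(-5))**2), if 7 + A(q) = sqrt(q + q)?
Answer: I/(2*(205*I + 872*sqrt(10))) ≈ 1.3406e-5 + 0.00018033*I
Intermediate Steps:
A(q) = -7 + sqrt(2)*sqrt(q) (A(q) = -7 + sqrt(q + q) = -7 + sqrt(2*q) = -7 + sqrt(2)*sqrt(q))
F(n) = n + n**2
1/F((-1 + A(-5))**2) = 1/((-1 + (-7 + sqrt(2)*sqrt(-5)))**2*(1 + (-1 + (-7 + sqrt(2)*sqrt(-5)))**2)) = 1/((-1 + (-7 + sqrt(2)*(I*sqrt(5))))**2*(1 + (-1 + (-7 + sqrt(2)*(I*sqrt(5))))**2)) = 1/((-1 + (-7 + I*sqrt(10)))**2*(1 + (-1 + (-7 + I*sqrt(10)))**2)) = 1/((-8 + I*sqrt(10))**2*(1 + (-8 + I*sqrt(10))**2)) = 1/((1 + (-8 + I*sqrt(10))**2)*(-8 + I*sqrt(10))**2)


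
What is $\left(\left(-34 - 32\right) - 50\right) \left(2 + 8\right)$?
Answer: $-1160$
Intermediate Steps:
$\left(\left(-34 - 32\right) - 50\right) \left(2 + 8\right) = \left(-66 - 50\right) 10 = \left(-116\right) 10 = -1160$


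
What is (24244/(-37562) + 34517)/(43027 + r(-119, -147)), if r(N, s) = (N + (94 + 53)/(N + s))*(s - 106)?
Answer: 1642237526/3486260687 ≈ 0.47106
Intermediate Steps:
r(N, s) = (-106 + s)*(N + 147/(N + s)) (r(N, s) = (N + 147/(N + s))*(-106 + s) = (-106 + s)*(N + 147/(N + s)))
(24244/(-37562) + 34517)/(43027 + r(-119, -147)) = (24244/(-37562) + 34517)/(43027 + (-15582 - 106*(-119)² + 147*(-147) - 119*(-147)² - 147*(-119)² - 106*(-119)*(-147))/(-119 - 147)) = (24244*(-1/37562) + 34517)/(43027 + (-15582 - 106*14161 - 21609 - 119*21609 - 147*14161 - 1854258)/(-266)) = (-12122/18781 + 34517)/(43027 - (-15582 - 1501066 - 21609 - 2571471 - 2081667 - 1854258)/266) = 648251655/(18781*(43027 - 1/266*(-8045653))) = 648251655/(18781*(43027 + 1149379/38)) = 648251655/(18781*(2784405/38)) = (648251655/18781)*(38/2784405) = 1642237526/3486260687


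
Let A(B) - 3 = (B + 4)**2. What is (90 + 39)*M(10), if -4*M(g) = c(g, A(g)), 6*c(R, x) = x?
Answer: -8557/8 ≈ -1069.6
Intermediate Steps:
A(B) = 3 + (4 + B)**2 (A(B) = 3 + (B + 4)**2 = 3 + (4 + B)**2)
c(R, x) = x/6
M(g) = -1/8 - (4 + g)**2/24 (M(g) = -(3 + (4 + g)**2)/24 = -(1/2 + (4 + g)**2/6)/4 = -1/8 - (4 + g)**2/24)
(90 + 39)*M(10) = (90 + 39)*(-1/8 - (4 + 10)**2/24) = 129*(-1/8 - 1/24*14**2) = 129*(-1/8 - 1/24*196) = 129*(-1/8 - 49/6) = 129*(-199/24) = -8557/8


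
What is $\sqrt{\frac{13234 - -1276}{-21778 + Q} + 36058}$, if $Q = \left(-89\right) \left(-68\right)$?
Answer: $\frac{\sqrt{2229292590537}}{7863} \approx 189.89$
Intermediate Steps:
$Q = 6052$
$\sqrt{\frac{13234 - -1276}{-21778 + Q} + 36058} = \sqrt{\frac{13234 - -1276}{-21778 + 6052} + 36058} = \sqrt{\frac{13234 + 1276}{-15726} + 36058} = \sqrt{14510 \left(- \frac{1}{15726}\right) + 36058} = \sqrt{- \frac{7255}{7863} + 36058} = \sqrt{\frac{283516799}{7863}} = \frac{\sqrt{2229292590537}}{7863}$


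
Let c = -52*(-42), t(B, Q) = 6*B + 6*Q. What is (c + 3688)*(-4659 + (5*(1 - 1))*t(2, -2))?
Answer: -27357648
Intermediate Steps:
c = 2184
(c + 3688)*(-4659 + (5*(1 - 1))*t(2, -2)) = (2184 + 3688)*(-4659 + (5*(1 - 1))*(6*2 + 6*(-2))) = 5872*(-4659 + (5*0)*(12 - 12)) = 5872*(-4659 + 0*0) = 5872*(-4659 + 0) = 5872*(-4659) = -27357648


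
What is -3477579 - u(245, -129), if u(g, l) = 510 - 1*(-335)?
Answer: -3478424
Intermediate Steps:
u(g, l) = 845 (u(g, l) = 510 + 335 = 845)
-3477579 - u(245, -129) = -3477579 - 1*845 = -3477579 - 845 = -3478424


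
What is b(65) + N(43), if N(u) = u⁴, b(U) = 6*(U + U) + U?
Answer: 3419646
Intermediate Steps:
b(U) = 13*U (b(U) = 6*(2*U) + U = 12*U + U = 13*U)
b(65) + N(43) = 13*65 + 43⁴ = 845 + 3418801 = 3419646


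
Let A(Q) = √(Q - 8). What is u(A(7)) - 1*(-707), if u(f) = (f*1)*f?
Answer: 706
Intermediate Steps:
A(Q) = √(-8 + Q)
u(f) = f² (u(f) = f*f = f²)
u(A(7)) - 1*(-707) = (√(-8 + 7))² - 1*(-707) = (√(-1))² + 707 = I² + 707 = -1 + 707 = 706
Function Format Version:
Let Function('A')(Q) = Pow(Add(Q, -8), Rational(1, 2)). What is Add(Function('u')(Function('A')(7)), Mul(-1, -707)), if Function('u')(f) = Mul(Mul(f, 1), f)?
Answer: 706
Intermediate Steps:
Function('A')(Q) = Pow(Add(-8, Q), Rational(1, 2))
Function('u')(f) = Pow(f, 2) (Function('u')(f) = Mul(f, f) = Pow(f, 2))
Add(Function('u')(Function('A')(7)), Mul(-1, -707)) = Add(Pow(Pow(Add(-8, 7), Rational(1, 2)), 2), Mul(-1, -707)) = Add(Pow(Pow(-1, Rational(1, 2)), 2), 707) = Add(Pow(I, 2), 707) = Add(-1, 707) = 706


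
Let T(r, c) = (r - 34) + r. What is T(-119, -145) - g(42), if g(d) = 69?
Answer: -341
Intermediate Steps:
T(r, c) = -34 + 2*r (T(r, c) = (-34 + r) + r = -34 + 2*r)
T(-119, -145) - g(42) = (-34 + 2*(-119)) - 1*69 = (-34 - 238) - 69 = -272 - 69 = -341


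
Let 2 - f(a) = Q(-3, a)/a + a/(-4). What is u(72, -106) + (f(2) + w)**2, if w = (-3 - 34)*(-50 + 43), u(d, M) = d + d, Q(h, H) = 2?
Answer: 272017/4 ≈ 68004.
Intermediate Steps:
u(d, M) = 2*d
f(a) = 2 - 2/a + a/4 (f(a) = 2 - (2/a + a/(-4)) = 2 - (2/a + a*(-1/4)) = 2 - (2/a - a/4) = 2 + (-2/a + a/4) = 2 - 2/a + a/4)
w = 259 (w = -37*(-7) = 259)
u(72, -106) + (f(2) + w)**2 = 2*72 + ((2 - 2/2 + (1/4)*2) + 259)**2 = 144 + ((2 - 2*1/2 + 1/2) + 259)**2 = 144 + ((2 - 1 + 1/2) + 259)**2 = 144 + (3/2 + 259)**2 = 144 + (521/2)**2 = 144 + 271441/4 = 272017/4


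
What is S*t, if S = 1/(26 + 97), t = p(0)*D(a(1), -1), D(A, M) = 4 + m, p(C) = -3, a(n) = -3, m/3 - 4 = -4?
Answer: -4/41 ≈ -0.097561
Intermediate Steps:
m = 0 (m = 12 + 3*(-4) = 12 - 12 = 0)
D(A, M) = 4 (D(A, M) = 4 + 0 = 4)
t = -12 (t = -3*4 = -12)
S = 1/123 ≈ 0.0081301
S*t = (1/123)*(-12) = -4/41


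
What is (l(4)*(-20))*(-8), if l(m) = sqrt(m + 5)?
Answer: 480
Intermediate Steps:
l(m) = sqrt(5 + m)
(l(4)*(-20))*(-8) = (sqrt(5 + 4)*(-20))*(-8) = (sqrt(9)*(-20))*(-8) = (3*(-20))*(-8) = -60*(-8) = 480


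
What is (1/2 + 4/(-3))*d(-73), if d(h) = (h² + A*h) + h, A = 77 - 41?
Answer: -2190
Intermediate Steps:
A = 36
d(h) = h² + 37*h (d(h) = (h² + 36*h) + h = h² + 37*h)
(1/2 + 4/(-3))*d(-73) = (1/2 + 4/(-3))*(-73*(37 - 73)) = (1*(½) + 4*(-⅓))*(-73*(-36)) = (½ - 4/3)*2628 = -⅚*2628 = -2190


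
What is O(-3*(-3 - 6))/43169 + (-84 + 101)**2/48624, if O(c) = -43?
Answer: 10385009/2099049456 ≈ 0.0049475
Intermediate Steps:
O(-3*(-3 - 6))/43169 + (-84 + 101)**2/48624 = -43/43169 + (-84 + 101)**2/48624 = -43*1/43169 + 17**2*(1/48624) = -43/43169 + 289*(1/48624) = -43/43169 + 289/48624 = 10385009/2099049456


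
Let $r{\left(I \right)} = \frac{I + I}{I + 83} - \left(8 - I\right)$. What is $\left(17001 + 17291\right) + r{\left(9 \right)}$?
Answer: $\frac{1577487}{46} \approx 34293.0$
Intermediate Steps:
$r{\left(I \right)} = -8 + I + \frac{2 I}{83 + I}$ ($r{\left(I \right)} = \frac{2 I}{83 + I} + \left(-8 + I\right) = -8 + I + \frac{2 I}{83 + I}$)
$\left(17001 + 17291\right) + r{\left(9 \right)} = \left(17001 + 17291\right) + \frac{-664 + 9^{2} + 77 \cdot 9}{83 + 9} = 34292 + \frac{-664 + 81 + 693}{92} = 34292 + \frac{1}{92} \cdot 110 = 34292 + \frac{55}{46} = \frac{1577487}{46}$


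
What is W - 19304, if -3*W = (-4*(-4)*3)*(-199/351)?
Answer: -6772520/351 ≈ -19295.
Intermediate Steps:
W = 3184/351 (W = --4*(-4)*3*(-199/351)/3 = -16*3*(-199*1/351)/3 = -16*(-199)/351 = -⅓*(-3184/117) = 3184/351 ≈ 9.0712)
W - 19304 = 3184/351 - 19304 = -6772520/351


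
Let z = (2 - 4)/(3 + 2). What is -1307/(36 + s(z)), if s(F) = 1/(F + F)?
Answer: -5228/139 ≈ -37.612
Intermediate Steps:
z = -2/5 ≈ -0.40000
s(F) = 1/(2*F)
-1307/(36 + s(z)) = -1307/(36 + 1/(2*(-2/5))) = -1307/(36 + (1/2)*(-5/2)) = -1307/(36 - 5/4) = -1307/139/4 = -1307*4/139 = -5228/139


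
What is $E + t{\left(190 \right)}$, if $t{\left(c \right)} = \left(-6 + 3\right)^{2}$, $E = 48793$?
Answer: $48802$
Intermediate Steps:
$t{\left(c \right)} = 9$ ($t{\left(c \right)} = \left(-3\right)^{2} = 9$)
$E + t{\left(190 \right)} = 48793 + 9 = 48802$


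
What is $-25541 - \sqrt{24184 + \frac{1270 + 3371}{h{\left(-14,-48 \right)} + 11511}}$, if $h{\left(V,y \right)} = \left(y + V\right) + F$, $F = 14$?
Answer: $-25541 - \frac{\sqrt{353093302631}}{3821} \approx -25697.0$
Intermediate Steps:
$h{\left(V,y \right)} = 14 + V + y$ ($h{\left(V,y \right)} = \left(y + V\right) + 14 = \left(V + y\right) + 14 = 14 + V + y$)
$-25541 - \sqrt{24184 + \frac{1270 + 3371}{h{\left(-14,-48 \right)} + 11511}} = -25541 - \sqrt{24184 + \frac{1270 + 3371}{\left(14 - 14 - 48\right) + 11511}} = -25541 - \sqrt{24184 + \frac{4641}{-48 + 11511}} = -25541 - \sqrt{24184 + \frac{4641}{11463}} = -25541 - \sqrt{24184 + 4641 \cdot \frac{1}{11463}} = -25541 - \sqrt{24184 + \frac{1547}{3821}} = -25541 - \sqrt{\frac{92408611}{3821}} = -25541 - \frac{\sqrt{353093302631}}{3821}$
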